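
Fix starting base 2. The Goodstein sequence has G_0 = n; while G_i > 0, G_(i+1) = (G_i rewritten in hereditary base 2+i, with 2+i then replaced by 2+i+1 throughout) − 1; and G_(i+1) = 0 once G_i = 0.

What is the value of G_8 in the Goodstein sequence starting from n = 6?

[0] 6 ≡ 2^2 + 2 (base 2). Lift 3: 30. −1: 29.
[1] 29 ≡ 3^3 + 2 (base 3). Lift 4: 258. −1: 257.
[2] 257 ≡ 4^4 + 1 (base 4). Lift 5: 3126. −1: 3125.
[3] 3125 ≡ 5^5 (base 5). Lift 6: 46656. −1: 46655.
[4] 46655 ≡ 5·6^5 + 5·6^4 + 5·6^3 + 5·6^2 + 5·6 + 5 (base 6). Lift 7: 98040. −1: 98039.
[5] 98039 ≡ 5·7^5 + 5·7^4 + 5·7^3 + 5·7^2 + 5·7 + 4 (base 7). Lift 8: 187244. −1: 187243.
[6] 187243 ≡ 5·8^5 + 5·8^4 + 5·8^3 + 5·8^2 + 5·8 + 3 (base 8). Lift 9: 332148. −1: 332147.
[7] 332147 ≡ 5·9^5 + 5·9^4 + 5·9^3 + 5·9^2 + 5·9 + 2 (base 9). Lift 10: 555552. −1: 555551.
[8] 555551 ≡ 5·10^5 + 5·10^4 + 5·10^3 + 5·10^2 + 5·10 + 1 (base 10). Lift 11: 885776. −1: 885775.

555551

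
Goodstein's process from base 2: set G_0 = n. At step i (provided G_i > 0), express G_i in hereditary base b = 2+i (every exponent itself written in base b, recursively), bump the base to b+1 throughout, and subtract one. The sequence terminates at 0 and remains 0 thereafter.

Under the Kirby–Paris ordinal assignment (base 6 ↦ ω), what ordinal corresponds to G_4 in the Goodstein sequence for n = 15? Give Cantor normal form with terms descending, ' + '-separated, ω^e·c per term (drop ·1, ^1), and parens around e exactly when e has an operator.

ω^(ω + 1) + ω^ω + 1

[0] 15 ≡ 2^(2 + 1) + 2^2 + 2 + 1 (base 2). Lift 3: 112. −1: 111.
[1] 111 ≡ 3^(3 + 1) + 3^3 + 3 (base 3). Lift 4: 1284. −1: 1283.
[2] 1283 ≡ 4^(4 + 1) + 4^4 + 3 (base 4). Lift 5: 18753. −1: 18752.
[3] 18752 ≡ 5^(5 + 1) + 5^5 + 2 (base 5). Lift 6: 326594. −1: 326593.
[4] 326593 ≡ 6^(6 + 1) + 6^6 + 1 (base 6). Lift 7: 6588345. −1: 6588344.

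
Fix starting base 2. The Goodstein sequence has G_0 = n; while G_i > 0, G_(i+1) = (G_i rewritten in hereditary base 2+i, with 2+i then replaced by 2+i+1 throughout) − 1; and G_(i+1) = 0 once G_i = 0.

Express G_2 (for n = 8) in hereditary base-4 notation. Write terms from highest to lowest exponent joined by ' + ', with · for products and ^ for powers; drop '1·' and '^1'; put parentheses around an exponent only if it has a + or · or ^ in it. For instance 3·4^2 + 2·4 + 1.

2·4^4 + 2·4^2 + 2·4 + 1

G_0 = 8. HB_2(8) = 2^(2 + 1). Bump = 81. G_1 = 80.
G_1 = 80. HB_3(80) = 2·3^3 + 2·3^2 + 2·3 + 2. Bump = 554. G_2 = 553.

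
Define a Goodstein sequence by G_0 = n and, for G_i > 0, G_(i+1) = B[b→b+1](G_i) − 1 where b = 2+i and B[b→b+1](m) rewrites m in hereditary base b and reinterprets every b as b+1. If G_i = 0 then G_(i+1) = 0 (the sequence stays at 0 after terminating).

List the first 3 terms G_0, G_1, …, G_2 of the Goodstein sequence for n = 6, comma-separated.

base 2: 6 = 2^2 + 2; at 3: 3^3 + 3 = 30; next = 29
base 3: 29 = 3^3 + 2; at 4: 4^4 + 2 = 258; next = 257

6, 29, 257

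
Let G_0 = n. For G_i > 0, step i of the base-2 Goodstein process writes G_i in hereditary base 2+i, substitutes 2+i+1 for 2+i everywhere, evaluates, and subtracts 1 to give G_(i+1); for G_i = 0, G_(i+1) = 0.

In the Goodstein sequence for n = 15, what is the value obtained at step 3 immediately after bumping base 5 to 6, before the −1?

[0] 15 ≡ 2^(2 + 1) + 2^2 + 2 + 1 (base 2). Lift 3: 112. −1: 111.
[1] 111 ≡ 3^(3 + 1) + 3^3 + 3 (base 3). Lift 4: 1284. −1: 1283.
[2] 1283 ≡ 4^(4 + 1) + 4^4 + 3 (base 4). Lift 5: 18753. −1: 18752.

326594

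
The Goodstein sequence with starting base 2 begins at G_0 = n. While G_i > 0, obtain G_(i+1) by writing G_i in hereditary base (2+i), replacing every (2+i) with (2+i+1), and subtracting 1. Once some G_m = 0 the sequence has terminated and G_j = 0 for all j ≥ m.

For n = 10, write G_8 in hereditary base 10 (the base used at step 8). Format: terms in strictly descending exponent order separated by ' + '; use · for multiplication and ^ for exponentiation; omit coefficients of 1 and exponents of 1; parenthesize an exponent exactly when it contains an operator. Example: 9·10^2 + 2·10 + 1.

i=0: 10 = 2^(2 + 1) + 2 (b=2); 2→3: 3^(3 + 1) + 3 = 84; 84−1 = 83
i=1: 83 = 3^(3 + 1) + 2 (b=3); 3→4: 4^(4 + 1) + 2 = 1026; 1026−1 = 1025
i=2: 1025 = 4^(4 + 1) + 1 (b=4); 4→5: 5^(5 + 1) + 1 = 15626; 15626−1 = 15625
i=3: 15625 = 5^(5 + 1) (b=5); 5→6: 6^(6 + 1) = 279936; 279936−1 = 279935
i=4: 279935 = 5·6^6 + 5·6^5 + 5·6^4 + 5·6^3 + 5·6^2 + 5·6 + 5 (b=6); 6→7: 5·7^7 + 5·7^5 + 5·7^4 + 5·7^3 + 5·7^2 + 5·7 + 5 = 4215755; 4215755−1 = 4215754
i=5: 4215754 = 5·7^7 + 5·7^5 + 5·7^4 + 5·7^3 + 5·7^2 + 5·7 + 4 (b=7); 7→8: 5·8^8 + 5·8^5 + 5·8^4 + 5·8^3 + 5·8^2 + 5·8 + 4 = 84073324; 84073324−1 = 84073323
i=6: 84073323 = 5·8^8 + 5·8^5 + 5·8^4 + 5·8^3 + 5·8^2 + 5·8 + 3 (b=8); 8→9: 5·9^9 + 5·9^5 + 5·9^4 + 5·9^3 + 5·9^2 + 5·9 + 3 = 1937434593; 1937434593−1 = 1937434592
i=7: 1937434592 = 5·9^9 + 5·9^5 + 5·9^4 + 5·9^3 + 5·9^2 + 5·9 + 2 (b=9); 9→10: 5·10^10 + 5·10^5 + 5·10^4 + 5·10^3 + 5·10^2 + 5·10 + 2 = 50000555552; 50000555552−1 = 50000555551

5·10^10 + 5·10^5 + 5·10^4 + 5·10^3 + 5·10^2 + 5·10 + 1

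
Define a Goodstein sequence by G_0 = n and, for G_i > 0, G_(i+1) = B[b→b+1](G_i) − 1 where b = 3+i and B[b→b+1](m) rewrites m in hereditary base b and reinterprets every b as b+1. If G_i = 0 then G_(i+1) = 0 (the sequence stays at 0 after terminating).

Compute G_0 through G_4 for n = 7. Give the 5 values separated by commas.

7, 8, 9, 9, 9

i=0: 7 = 2·3 + 1 (b=3); 3→4: 2·4 + 1 = 9; 9−1 = 8
i=1: 8 = 2·4 (b=4); 4→5: 2·5 = 10; 10−1 = 9
i=2: 9 = 5 + 4 (b=5); 5→6: 6 + 4 = 10; 10−1 = 9
i=3: 9 = 6 + 3 (b=6); 6→7: 7 + 3 = 10; 10−1 = 9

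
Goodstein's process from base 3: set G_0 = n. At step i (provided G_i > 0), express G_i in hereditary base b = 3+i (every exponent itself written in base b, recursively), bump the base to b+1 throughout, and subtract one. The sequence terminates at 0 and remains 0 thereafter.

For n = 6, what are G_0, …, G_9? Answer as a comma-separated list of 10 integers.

6, 7, 7, 7, 7, 7, 6, 5, 4, 3

[0] 6 ≡ 2·3 (base 3). Lift 4: 8. −1: 7.
[1] 7 ≡ 4 + 3 (base 4). Lift 5: 8. −1: 7.
[2] 7 ≡ 5 + 2 (base 5). Lift 6: 8. −1: 7.
[3] 7 ≡ 6 + 1 (base 6). Lift 7: 8. −1: 7.
[4] 7 ≡ 7 (base 7). Lift 8: 8. −1: 7.
[5] 7 ≡ 7 (base 8). Lift 9: 7. −1: 6.
[6] 6 ≡ 6 (base 9). Lift 10: 6. −1: 5.
[7] 5 ≡ 5 (base 10). Lift 11: 5. −1: 4.
[8] 4 ≡ 4 (base 11). Lift 12: 4. −1: 3.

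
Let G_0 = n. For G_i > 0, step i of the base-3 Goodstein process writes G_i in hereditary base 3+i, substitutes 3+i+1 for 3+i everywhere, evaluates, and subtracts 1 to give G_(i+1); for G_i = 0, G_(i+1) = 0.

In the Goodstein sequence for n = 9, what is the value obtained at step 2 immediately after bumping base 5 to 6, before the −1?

step 0: 9 = 3^2; sub 4 for 3: 4^2; = 16; G_1 = 16−1 = 15
step 1: 15 = 3·4 + 3; sub 5 for 4: 3·5 + 3; = 18; G_2 = 18−1 = 17

20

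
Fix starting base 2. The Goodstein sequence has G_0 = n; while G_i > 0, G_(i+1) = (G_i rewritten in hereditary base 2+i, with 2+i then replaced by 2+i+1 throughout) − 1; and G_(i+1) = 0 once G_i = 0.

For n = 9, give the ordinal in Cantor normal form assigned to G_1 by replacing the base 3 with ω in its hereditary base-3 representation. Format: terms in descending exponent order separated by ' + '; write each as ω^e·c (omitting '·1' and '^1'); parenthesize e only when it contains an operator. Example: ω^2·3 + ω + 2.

9 —HB2→ 2^(2 + 1) + 1 —bump→ 3^(3 + 1) + 1 = 82 —(−1)→ 81
81 —HB3→ 3^(3 + 1) —bump→ 4^(4 + 1) = 1024 —(−1)→ 1023

ω^(ω + 1)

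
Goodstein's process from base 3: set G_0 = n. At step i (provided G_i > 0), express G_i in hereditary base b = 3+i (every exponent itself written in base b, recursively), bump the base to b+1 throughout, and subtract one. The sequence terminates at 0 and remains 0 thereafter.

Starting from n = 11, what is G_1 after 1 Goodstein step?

17

base 3: 11 = 3^2 + 2; at 4: 4^2 + 2 = 18; next = 17
base 4: 17 = 4^2 + 1; at 5: 5^2 + 1 = 26; next = 25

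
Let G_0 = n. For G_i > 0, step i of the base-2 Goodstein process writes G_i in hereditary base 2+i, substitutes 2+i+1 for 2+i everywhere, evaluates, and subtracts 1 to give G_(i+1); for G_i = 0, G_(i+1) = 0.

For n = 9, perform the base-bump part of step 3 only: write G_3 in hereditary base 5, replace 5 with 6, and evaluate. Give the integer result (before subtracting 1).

140744

9 —HB2→ 2^(2 + 1) + 1 —bump→ 3^(3 + 1) + 1 = 82 —(−1)→ 81
81 —HB3→ 3^(3 + 1) —bump→ 4^(4 + 1) = 1024 —(−1)→ 1023
1023 —HB4→ 3·4^4 + 3·4^3 + 3·4^2 + 3·4 + 3 —bump→ 3·5^5 + 3·5^3 + 3·5^2 + 3·5 + 3 = 9843 —(−1)→ 9842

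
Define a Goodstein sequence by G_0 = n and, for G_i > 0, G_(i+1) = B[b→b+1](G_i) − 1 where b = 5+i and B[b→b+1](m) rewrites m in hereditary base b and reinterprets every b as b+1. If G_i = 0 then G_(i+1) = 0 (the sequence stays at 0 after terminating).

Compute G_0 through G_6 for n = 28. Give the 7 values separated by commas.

28, 38, 50, 64, 80, 87, 94

G_0 = 28. HB_5(28) = 5^2 + 3. Bump = 39. G_1 = 38.
G_1 = 38. HB_6(38) = 6^2 + 2. Bump = 51. G_2 = 50.
G_2 = 50. HB_7(50) = 7^2 + 1. Bump = 65. G_3 = 64.
G_3 = 64. HB_8(64) = 8^2. Bump = 81. G_4 = 80.
G_4 = 80. HB_9(80) = 8·9 + 8. Bump = 88. G_5 = 87.
G_5 = 87. HB_10(87) = 8·10 + 7. Bump = 95. G_6 = 94.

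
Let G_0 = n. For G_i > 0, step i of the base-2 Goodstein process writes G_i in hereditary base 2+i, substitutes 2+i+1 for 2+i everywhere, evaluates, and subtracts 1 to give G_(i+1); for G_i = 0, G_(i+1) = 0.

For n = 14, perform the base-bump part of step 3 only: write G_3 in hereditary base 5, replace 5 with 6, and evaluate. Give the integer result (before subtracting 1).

326592

[0] 14 ≡ 2^(2 + 1) + 2^2 + 2 (base 2). Lift 3: 111. −1: 110.
[1] 110 ≡ 3^(3 + 1) + 3^3 + 2 (base 3). Lift 4: 1282. −1: 1281.
[2] 1281 ≡ 4^(4 + 1) + 4^4 + 1 (base 4). Lift 5: 18751. −1: 18750.
[3] 18750 ≡ 5^(5 + 1) + 5^5 (base 5). Lift 6: 326592. −1: 326591.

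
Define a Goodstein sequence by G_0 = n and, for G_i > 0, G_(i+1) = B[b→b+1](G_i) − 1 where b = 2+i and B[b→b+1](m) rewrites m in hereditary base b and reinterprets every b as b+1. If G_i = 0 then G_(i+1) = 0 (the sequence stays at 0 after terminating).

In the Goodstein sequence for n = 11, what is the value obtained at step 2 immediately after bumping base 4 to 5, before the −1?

15628

i=0: 11 = 2^(2 + 1) + 2 + 1 (b=2); 2→3: 3^(3 + 1) + 3 + 1 = 85; 85−1 = 84
i=1: 84 = 3^(3 + 1) + 3 (b=3); 3→4: 4^(4 + 1) + 4 = 1028; 1028−1 = 1027
i=2: 1027 = 4^(4 + 1) + 3 (b=4); 4→5: 5^(5 + 1) + 3 = 15628; 15628−1 = 15627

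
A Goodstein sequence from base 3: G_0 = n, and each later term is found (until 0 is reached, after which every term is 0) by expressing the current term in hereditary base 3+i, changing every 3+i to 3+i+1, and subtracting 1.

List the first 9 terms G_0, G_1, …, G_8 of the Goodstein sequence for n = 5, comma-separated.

step 0: 5 = 3 + 2; sub 4 for 3: 4 + 2; = 6; G_1 = 6−1 = 5
step 1: 5 = 4 + 1; sub 5 for 4: 5 + 1; = 6; G_2 = 6−1 = 5
step 2: 5 = 5; sub 6 for 5: 6; = 6; G_3 = 6−1 = 5
step 3: 5 = 5; sub 7 for 6: 5; = 5; G_4 = 5−1 = 4
step 4: 4 = 4; sub 8 for 7: 4; = 4; G_5 = 4−1 = 3
step 5: 3 = 3; sub 9 for 8: 3; = 3; G_6 = 3−1 = 2
step 6: 2 = 2; sub 10 for 9: 2; = 2; G_7 = 2−1 = 1
step 7: 1 = 1; sub 11 for 10: 1; = 1; G_8 = 1−1 = 0

5, 5, 5, 5, 4, 3, 2, 1, 0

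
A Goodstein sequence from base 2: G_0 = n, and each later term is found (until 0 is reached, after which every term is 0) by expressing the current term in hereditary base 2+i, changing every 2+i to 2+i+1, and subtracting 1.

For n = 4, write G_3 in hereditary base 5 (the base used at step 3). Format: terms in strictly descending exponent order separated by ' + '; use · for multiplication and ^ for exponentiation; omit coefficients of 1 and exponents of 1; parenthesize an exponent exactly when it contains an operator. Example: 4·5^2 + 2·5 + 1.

G_0=4  [base 2] 2^2  →[2↦3]→  3^3 = 27  −1 ⇒ G_1=26
G_1=26  [base 3] 2·3^2 + 2·3 + 2  →[3↦4]→  2·4^2 + 2·4 + 2 = 42  −1 ⇒ G_2=41
G_2=41  [base 4] 2·4^2 + 2·4 + 1  →[4↦5]→  2·5^2 + 2·5 + 1 = 61  −1 ⇒ G_3=60
G_3=60  [base 5] 2·5^2 + 2·5  →[5↦6]→  2·6^2 + 2·6 = 84  −1 ⇒ G_4=83

2·5^2 + 2·5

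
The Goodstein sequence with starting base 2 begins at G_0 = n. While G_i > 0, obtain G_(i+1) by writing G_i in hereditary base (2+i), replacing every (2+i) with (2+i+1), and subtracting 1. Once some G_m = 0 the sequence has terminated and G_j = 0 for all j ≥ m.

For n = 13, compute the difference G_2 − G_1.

G_0 = 13. HB_2(13) = 2^(2 + 1) + 2^2 + 1. Bump = 109. G_1 = 108.
G_1 = 108. HB_3(108) = 3^(3 + 1) + 3^3. Bump = 1280. G_2 = 1279.

1171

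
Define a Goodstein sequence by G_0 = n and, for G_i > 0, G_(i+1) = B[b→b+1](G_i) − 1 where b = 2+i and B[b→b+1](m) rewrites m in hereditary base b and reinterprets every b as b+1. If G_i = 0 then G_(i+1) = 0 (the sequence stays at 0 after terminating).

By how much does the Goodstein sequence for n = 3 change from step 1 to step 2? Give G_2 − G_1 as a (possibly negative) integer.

0

[0] 3 ≡ 2 + 1 (base 2). Lift 3: 4. −1: 3.
[1] 3 ≡ 3 (base 3). Lift 4: 4. −1: 3.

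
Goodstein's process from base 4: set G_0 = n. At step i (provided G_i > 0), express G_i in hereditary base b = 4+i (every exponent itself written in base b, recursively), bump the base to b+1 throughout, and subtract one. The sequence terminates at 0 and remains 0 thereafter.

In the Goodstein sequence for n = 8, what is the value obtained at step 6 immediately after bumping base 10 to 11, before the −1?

(0) 8|_4 = 2·4 ↦ 2·5|_5 = 10 ⇒ 9
(1) 9|_5 = 5 + 4 ↦ 6 + 4|_6 = 10 ⇒ 9
(2) 9|_6 = 6 + 3 ↦ 7 + 3|_7 = 10 ⇒ 9
(3) 9|_7 = 7 + 2 ↦ 8 + 2|_8 = 10 ⇒ 9
(4) 9|_8 = 8 + 1 ↦ 9 + 1|_9 = 10 ⇒ 9
(5) 9|_9 = 9 ↦ 10|_10 = 10 ⇒ 9
(6) 9|_10 = 9 ↦ 9|_11 = 9 ⇒ 8

9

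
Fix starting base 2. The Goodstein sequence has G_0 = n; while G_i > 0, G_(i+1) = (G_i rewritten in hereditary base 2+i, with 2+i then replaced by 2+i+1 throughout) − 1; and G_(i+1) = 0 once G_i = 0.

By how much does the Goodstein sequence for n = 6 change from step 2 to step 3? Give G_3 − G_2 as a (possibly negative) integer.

[0] 6 ≡ 2^2 + 2 (base 2). Lift 3: 30. −1: 29.
[1] 29 ≡ 3^3 + 2 (base 3). Lift 4: 258. −1: 257.
[2] 257 ≡ 4^4 + 1 (base 4). Lift 5: 3126. −1: 3125.

2868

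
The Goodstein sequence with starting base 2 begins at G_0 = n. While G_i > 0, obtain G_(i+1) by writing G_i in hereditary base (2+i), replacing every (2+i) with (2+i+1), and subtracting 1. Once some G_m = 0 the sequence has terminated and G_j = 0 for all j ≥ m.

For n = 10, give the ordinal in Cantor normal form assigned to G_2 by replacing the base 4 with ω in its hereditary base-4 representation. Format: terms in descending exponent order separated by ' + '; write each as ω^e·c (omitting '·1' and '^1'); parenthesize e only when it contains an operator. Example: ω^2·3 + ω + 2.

ω^(ω + 1) + 1

10 —HB2→ 2^(2 + 1) + 2 —bump→ 3^(3 + 1) + 3 = 84 —(−1)→ 83
83 —HB3→ 3^(3 + 1) + 2 —bump→ 4^(4 + 1) + 2 = 1026 —(−1)→ 1025
1025 —HB4→ 4^(4 + 1) + 1 —bump→ 5^(5 + 1) + 1 = 15626 —(−1)→ 15625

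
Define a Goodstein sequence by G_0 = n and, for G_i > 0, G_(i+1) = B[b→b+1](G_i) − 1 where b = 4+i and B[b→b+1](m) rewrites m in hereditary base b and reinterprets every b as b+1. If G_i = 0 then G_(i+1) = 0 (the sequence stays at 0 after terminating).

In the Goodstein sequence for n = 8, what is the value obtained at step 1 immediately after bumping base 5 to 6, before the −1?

10

8 —HB4→ 2·4 —bump→ 2·5 = 10 —(−1)→ 9
9 —HB5→ 5 + 4 —bump→ 6 + 4 = 10 —(−1)→ 9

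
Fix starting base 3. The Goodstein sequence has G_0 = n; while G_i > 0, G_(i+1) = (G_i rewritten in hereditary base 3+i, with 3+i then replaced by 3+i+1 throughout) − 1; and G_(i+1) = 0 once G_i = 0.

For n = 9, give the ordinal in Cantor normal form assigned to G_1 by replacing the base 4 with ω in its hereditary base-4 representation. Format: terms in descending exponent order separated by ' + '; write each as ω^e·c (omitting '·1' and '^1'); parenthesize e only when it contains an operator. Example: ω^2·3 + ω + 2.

ω·3 + 3

G_0=9  [base 3] 3^2  →[3↦4]→  4^2 = 16  −1 ⇒ G_1=15
G_1=15  [base 4] 3·4 + 3  →[4↦5]→  3·5 + 3 = 18  −1 ⇒ G_2=17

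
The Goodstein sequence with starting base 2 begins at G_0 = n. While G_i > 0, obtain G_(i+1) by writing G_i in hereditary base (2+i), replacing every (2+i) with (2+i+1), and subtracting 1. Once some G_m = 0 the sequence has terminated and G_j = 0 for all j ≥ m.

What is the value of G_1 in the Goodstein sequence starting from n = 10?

83

(0) 10|_2 = 2^(2 + 1) + 2 ↦ 3^(3 + 1) + 3|_3 = 84 ⇒ 83
(1) 83|_3 = 3^(3 + 1) + 2 ↦ 4^(4 + 1) + 2|_4 = 1026 ⇒ 1025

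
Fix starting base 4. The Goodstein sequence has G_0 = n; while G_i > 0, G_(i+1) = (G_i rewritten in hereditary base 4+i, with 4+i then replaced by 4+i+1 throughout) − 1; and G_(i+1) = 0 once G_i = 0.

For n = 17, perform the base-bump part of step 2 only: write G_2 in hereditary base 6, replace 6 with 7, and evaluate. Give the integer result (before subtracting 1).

40

17 —HB4→ 4^2 + 1 —bump→ 5^2 + 1 = 26 —(−1)→ 25
25 —HB5→ 5^2 —bump→ 6^2 = 36 —(−1)→ 35
35 —HB6→ 5·6 + 5 —bump→ 5·7 + 5 = 40 —(−1)→ 39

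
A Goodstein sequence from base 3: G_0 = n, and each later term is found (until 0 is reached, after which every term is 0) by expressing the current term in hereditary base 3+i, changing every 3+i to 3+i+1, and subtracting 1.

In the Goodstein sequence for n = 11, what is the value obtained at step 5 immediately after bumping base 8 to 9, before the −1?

48

[0] 11 ≡ 3^2 + 2 (base 3). Lift 4: 18. −1: 17.
[1] 17 ≡ 4^2 + 1 (base 4). Lift 5: 26. −1: 25.
[2] 25 ≡ 5^2 (base 5). Lift 6: 36. −1: 35.
[3] 35 ≡ 5·6 + 5 (base 6). Lift 7: 40. −1: 39.
[4] 39 ≡ 5·7 + 4 (base 7). Lift 8: 44. −1: 43.
[5] 43 ≡ 5·8 + 3 (base 8). Lift 9: 48. −1: 47.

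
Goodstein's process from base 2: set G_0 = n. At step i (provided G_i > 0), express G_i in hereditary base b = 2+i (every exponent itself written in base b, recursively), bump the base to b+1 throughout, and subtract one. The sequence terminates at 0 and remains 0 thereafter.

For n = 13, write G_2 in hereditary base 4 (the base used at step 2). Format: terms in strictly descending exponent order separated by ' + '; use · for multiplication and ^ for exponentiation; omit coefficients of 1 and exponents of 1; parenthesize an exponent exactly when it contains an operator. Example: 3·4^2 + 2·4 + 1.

4^(4 + 1) + 3·4^3 + 3·4^2 + 3·4 + 3

G_0 = 13. HB_2(13) = 2^(2 + 1) + 2^2 + 1. Bump = 109. G_1 = 108.
G_1 = 108. HB_3(108) = 3^(3 + 1) + 3^3. Bump = 1280. G_2 = 1279.
G_2 = 1279. HB_4(1279) = 4^(4 + 1) + 3·4^3 + 3·4^2 + 3·4 + 3. Bump = 16093. G_3 = 16092.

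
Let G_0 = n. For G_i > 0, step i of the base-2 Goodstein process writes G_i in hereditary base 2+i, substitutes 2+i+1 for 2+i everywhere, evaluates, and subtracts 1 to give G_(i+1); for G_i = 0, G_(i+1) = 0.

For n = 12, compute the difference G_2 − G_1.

G_0=12  [base 2] 2^(2 + 1) + 2^2  →[2↦3]→  3^(3 + 1) + 3^3 = 108  −1 ⇒ G_1=107
G_1=107  [base 3] 3^(3 + 1) + 2·3^2 + 2·3 + 2  →[3↦4]→  4^(4 + 1) + 2·4^2 + 2·4 + 2 = 1066  −1 ⇒ G_2=1065

958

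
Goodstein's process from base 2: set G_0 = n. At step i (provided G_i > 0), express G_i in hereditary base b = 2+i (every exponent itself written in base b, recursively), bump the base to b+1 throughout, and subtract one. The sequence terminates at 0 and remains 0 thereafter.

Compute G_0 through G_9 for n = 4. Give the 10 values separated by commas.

4, 26, 41, 60, 83, 109, 139, 173, 211, 253

[0] 4 ≡ 2^2 (base 2). Lift 3: 27. −1: 26.
[1] 26 ≡ 2·3^2 + 2·3 + 2 (base 3). Lift 4: 42. −1: 41.
[2] 41 ≡ 2·4^2 + 2·4 + 1 (base 4). Lift 5: 61. −1: 60.
[3] 60 ≡ 2·5^2 + 2·5 (base 5). Lift 6: 84. −1: 83.
[4] 83 ≡ 2·6^2 + 6 + 5 (base 6). Lift 7: 110. −1: 109.
[5] 109 ≡ 2·7^2 + 7 + 4 (base 7). Lift 8: 140. −1: 139.
[6] 139 ≡ 2·8^2 + 8 + 3 (base 8). Lift 9: 174. −1: 173.
[7] 173 ≡ 2·9^2 + 9 + 2 (base 9). Lift 10: 212. −1: 211.
[8] 211 ≡ 2·10^2 + 10 + 1 (base 10). Lift 11: 254. −1: 253.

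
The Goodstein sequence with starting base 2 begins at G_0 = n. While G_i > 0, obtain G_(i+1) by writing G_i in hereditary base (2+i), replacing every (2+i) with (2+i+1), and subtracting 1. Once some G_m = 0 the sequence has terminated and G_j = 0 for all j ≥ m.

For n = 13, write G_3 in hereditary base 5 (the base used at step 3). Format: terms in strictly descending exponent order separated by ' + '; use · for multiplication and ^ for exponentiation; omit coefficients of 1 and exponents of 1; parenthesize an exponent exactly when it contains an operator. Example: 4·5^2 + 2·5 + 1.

5^(5 + 1) + 3·5^3 + 3·5^2 + 3·5 + 2

13 —HB2→ 2^(2 + 1) + 2^2 + 1 —bump→ 3^(3 + 1) + 3^3 + 1 = 109 —(−1)→ 108
108 —HB3→ 3^(3 + 1) + 3^3 —bump→ 4^(4 + 1) + 4^4 = 1280 —(−1)→ 1279
1279 —HB4→ 4^(4 + 1) + 3·4^3 + 3·4^2 + 3·4 + 3 —bump→ 5^(5 + 1) + 3·5^3 + 3·5^2 + 3·5 + 3 = 16093 —(−1)→ 16092
16092 —HB5→ 5^(5 + 1) + 3·5^3 + 3·5^2 + 3·5 + 2 —bump→ 6^(6 + 1) + 3·6^3 + 3·6^2 + 3·6 + 2 = 280712 —(−1)→ 280711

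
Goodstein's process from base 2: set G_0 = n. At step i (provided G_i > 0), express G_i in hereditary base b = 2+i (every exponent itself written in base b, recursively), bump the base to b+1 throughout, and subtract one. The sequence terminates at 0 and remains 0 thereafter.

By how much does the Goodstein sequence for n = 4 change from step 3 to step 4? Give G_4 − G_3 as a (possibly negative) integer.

step 0: 4 = 2^2; sub 3 for 2: 3^3; = 27; G_1 = 27−1 = 26
step 1: 26 = 2·3^2 + 2·3 + 2; sub 4 for 3: 2·4^2 + 2·4 + 2; = 42; G_2 = 42−1 = 41
step 2: 41 = 2·4^2 + 2·4 + 1; sub 5 for 4: 2·5^2 + 2·5 + 1; = 61; G_3 = 61−1 = 60
step 3: 60 = 2·5^2 + 2·5; sub 6 for 5: 2·6^2 + 2·6; = 84; G_4 = 84−1 = 83

23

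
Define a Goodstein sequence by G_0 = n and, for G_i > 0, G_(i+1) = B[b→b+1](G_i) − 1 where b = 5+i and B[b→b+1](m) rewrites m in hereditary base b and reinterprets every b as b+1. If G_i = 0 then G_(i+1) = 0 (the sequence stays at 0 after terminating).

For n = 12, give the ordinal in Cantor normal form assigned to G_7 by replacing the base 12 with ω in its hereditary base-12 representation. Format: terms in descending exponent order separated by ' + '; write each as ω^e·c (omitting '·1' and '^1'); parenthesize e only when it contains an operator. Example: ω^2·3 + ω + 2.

ω + 3

step 0: 12 = 2·5 + 2; sub 6 for 5: 2·6 + 2; = 14; G_1 = 14−1 = 13
step 1: 13 = 2·6 + 1; sub 7 for 6: 2·7 + 1; = 15; G_2 = 15−1 = 14
step 2: 14 = 2·7; sub 8 for 7: 2·8; = 16; G_3 = 16−1 = 15
step 3: 15 = 8 + 7; sub 9 for 8: 9 + 7; = 16; G_4 = 16−1 = 15
step 4: 15 = 9 + 6; sub 10 for 9: 10 + 6; = 16; G_5 = 16−1 = 15
step 5: 15 = 10 + 5; sub 11 for 10: 11 + 5; = 16; G_6 = 16−1 = 15
step 6: 15 = 11 + 4; sub 12 for 11: 12 + 4; = 16; G_7 = 16−1 = 15
step 7: 15 = 12 + 3; sub 13 for 12: 13 + 3; = 16; G_8 = 16−1 = 15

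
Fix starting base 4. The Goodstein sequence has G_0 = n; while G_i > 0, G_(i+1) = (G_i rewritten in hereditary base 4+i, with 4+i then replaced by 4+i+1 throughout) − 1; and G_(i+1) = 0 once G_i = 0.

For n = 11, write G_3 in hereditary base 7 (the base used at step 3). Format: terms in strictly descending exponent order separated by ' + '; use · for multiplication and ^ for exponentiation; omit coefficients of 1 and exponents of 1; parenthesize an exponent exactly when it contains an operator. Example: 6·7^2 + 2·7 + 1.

step 0: 11 = 2·4 + 3; sub 5 for 4: 2·5 + 3; = 13; G_1 = 13−1 = 12
step 1: 12 = 2·5 + 2; sub 6 for 5: 2·6 + 2; = 14; G_2 = 14−1 = 13
step 2: 13 = 2·6 + 1; sub 7 for 6: 2·7 + 1; = 15; G_3 = 15−1 = 14
step 3: 14 = 2·7; sub 8 for 7: 2·8; = 16; G_4 = 16−1 = 15

2·7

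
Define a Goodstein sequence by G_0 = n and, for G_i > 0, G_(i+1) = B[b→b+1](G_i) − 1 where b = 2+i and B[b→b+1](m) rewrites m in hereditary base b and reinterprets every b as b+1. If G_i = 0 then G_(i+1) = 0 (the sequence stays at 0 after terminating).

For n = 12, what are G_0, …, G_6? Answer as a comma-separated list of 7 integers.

12, 107, 1065, 15685, 280019, 5764910, 134217867

G_0=12  [base 2] 2^(2 + 1) + 2^2  →[2↦3]→  3^(3 + 1) + 3^3 = 108  −1 ⇒ G_1=107
G_1=107  [base 3] 3^(3 + 1) + 2·3^2 + 2·3 + 2  →[3↦4]→  4^(4 + 1) + 2·4^2 + 2·4 + 2 = 1066  −1 ⇒ G_2=1065
G_2=1065  [base 4] 4^(4 + 1) + 2·4^2 + 2·4 + 1  →[4↦5]→  5^(5 + 1) + 2·5^2 + 2·5 + 1 = 15686  −1 ⇒ G_3=15685
G_3=15685  [base 5] 5^(5 + 1) + 2·5^2 + 2·5  →[5↦6]→  6^(6 + 1) + 2·6^2 + 2·6 = 280020  −1 ⇒ G_4=280019
G_4=280019  [base 6] 6^(6 + 1) + 2·6^2 + 6 + 5  →[6↦7]→  7^(7 + 1) + 2·7^2 + 7 + 5 = 5764911  −1 ⇒ G_5=5764910
G_5=5764910  [base 7] 7^(7 + 1) + 2·7^2 + 7 + 4  →[7↦8]→  8^(8 + 1) + 2·8^2 + 8 + 4 = 134217868  −1 ⇒ G_6=134217867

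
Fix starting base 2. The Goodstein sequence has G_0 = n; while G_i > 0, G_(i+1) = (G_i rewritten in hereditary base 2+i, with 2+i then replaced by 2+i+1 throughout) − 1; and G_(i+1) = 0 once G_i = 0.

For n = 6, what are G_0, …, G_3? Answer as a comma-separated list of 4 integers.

6, 29, 257, 3125

[0] 6 ≡ 2^2 + 2 (base 2). Lift 3: 30. −1: 29.
[1] 29 ≡ 3^3 + 2 (base 3). Lift 4: 258. −1: 257.
[2] 257 ≡ 4^4 + 1 (base 4). Lift 5: 3126. −1: 3125.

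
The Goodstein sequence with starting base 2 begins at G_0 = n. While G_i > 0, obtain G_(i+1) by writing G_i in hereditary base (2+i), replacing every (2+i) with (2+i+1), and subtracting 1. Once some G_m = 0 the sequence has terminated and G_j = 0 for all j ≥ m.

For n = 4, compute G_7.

G_0 = 4. HB_2(4) = 2^2. Bump = 27. G_1 = 26.
G_1 = 26. HB_3(26) = 2·3^2 + 2·3 + 2. Bump = 42. G_2 = 41.
G_2 = 41. HB_4(41) = 2·4^2 + 2·4 + 1. Bump = 61. G_3 = 60.
G_3 = 60. HB_5(60) = 2·5^2 + 2·5. Bump = 84. G_4 = 83.
G_4 = 83. HB_6(83) = 2·6^2 + 6 + 5. Bump = 110. G_5 = 109.
G_5 = 109. HB_7(109) = 2·7^2 + 7 + 4. Bump = 140. G_6 = 139.
G_6 = 139. HB_8(139) = 2·8^2 + 8 + 3. Bump = 174. G_7 = 173.

173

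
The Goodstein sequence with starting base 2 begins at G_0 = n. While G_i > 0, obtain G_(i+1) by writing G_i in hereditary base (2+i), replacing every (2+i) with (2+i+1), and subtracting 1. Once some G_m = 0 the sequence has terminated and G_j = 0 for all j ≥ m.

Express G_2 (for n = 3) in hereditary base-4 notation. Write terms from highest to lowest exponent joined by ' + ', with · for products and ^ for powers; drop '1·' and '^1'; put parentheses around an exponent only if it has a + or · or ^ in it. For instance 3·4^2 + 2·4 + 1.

3

step 0: 3 = 2 + 1; sub 3 for 2: 3 + 1; = 4; G_1 = 4−1 = 3
step 1: 3 = 3; sub 4 for 3: 4; = 4; G_2 = 4−1 = 3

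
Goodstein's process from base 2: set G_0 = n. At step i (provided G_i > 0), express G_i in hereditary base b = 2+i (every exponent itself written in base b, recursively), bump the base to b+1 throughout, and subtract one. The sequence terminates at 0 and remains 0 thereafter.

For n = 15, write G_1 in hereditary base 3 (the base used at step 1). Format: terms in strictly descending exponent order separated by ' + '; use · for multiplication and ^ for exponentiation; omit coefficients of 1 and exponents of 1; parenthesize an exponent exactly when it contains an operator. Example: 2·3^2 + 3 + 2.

[0] 15 ≡ 2^(2 + 1) + 2^2 + 2 + 1 (base 2). Lift 3: 112. −1: 111.
[1] 111 ≡ 3^(3 + 1) + 3^3 + 3 (base 3). Lift 4: 1284. −1: 1283.

3^(3 + 1) + 3^3 + 3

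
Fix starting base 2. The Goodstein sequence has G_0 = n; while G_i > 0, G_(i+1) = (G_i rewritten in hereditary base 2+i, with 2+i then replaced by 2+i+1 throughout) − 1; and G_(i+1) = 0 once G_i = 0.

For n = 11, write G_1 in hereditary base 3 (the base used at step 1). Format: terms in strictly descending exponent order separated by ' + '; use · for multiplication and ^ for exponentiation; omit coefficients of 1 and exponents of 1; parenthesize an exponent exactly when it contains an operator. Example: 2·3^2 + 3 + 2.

11 —HB2→ 2^(2 + 1) + 2 + 1 —bump→ 3^(3 + 1) + 3 + 1 = 85 —(−1)→ 84
84 —HB3→ 3^(3 + 1) + 3 —bump→ 4^(4 + 1) + 4 = 1028 —(−1)→ 1027

3^(3 + 1) + 3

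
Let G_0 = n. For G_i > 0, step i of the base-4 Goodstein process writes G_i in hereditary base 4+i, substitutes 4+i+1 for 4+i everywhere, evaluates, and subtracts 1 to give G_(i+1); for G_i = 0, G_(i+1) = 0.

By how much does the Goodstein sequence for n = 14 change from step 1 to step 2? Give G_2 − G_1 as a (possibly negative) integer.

base 4: 14 = 3·4 + 2; at 5: 3·5 + 2 = 17; next = 16
base 5: 16 = 3·5 + 1; at 6: 3·6 + 1 = 19; next = 18

2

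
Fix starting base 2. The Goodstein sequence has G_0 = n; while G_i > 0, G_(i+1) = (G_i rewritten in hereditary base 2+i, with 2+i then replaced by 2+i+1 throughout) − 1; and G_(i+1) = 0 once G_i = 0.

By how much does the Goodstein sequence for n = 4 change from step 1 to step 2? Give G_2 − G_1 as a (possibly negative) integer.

[0] 4 ≡ 2^2 (base 2). Lift 3: 27. −1: 26.
[1] 26 ≡ 2·3^2 + 2·3 + 2 (base 3). Lift 4: 42. −1: 41.

15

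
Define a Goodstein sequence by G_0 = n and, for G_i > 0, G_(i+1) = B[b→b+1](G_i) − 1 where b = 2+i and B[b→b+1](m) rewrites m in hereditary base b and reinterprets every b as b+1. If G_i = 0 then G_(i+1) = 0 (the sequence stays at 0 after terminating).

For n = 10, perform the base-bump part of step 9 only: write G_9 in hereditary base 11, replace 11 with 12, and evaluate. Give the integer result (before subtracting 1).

[0] 10 ≡ 2^(2 + 1) + 2 (base 2). Lift 3: 84. −1: 83.
[1] 83 ≡ 3^(3 + 1) + 2 (base 3). Lift 4: 1026. −1: 1025.
[2] 1025 ≡ 4^(4 + 1) + 1 (base 4). Lift 5: 15626. −1: 15625.
[3] 15625 ≡ 5^(5 + 1) (base 5). Lift 6: 279936. −1: 279935.
[4] 279935 ≡ 5·6^6 + 5·6^5 + 5·6^4 + 5·6^3 + 5·6^2 + 5·6 + 5 (base 6). Lift 7: 4215755. −1: 4215754.
[5] 4215754 ≡ 5·7^7 + 5·7^5 + 5·7^4 + 5·7^3 + 5·7^2 + 5·7 + 4 (base 7). Lift 8: 84073324. −1: 84073323.
[6] 84073323 ≡ 5·8^8 + 5·8^5 + 5·8^4 + 5·8^3 + 5·8^2 + 5·8 + 3 (base 8). Lift 9: 1937434593. −1: 1937434592.
[7] 1937434592 ≡ 5·9^9 + 5·9^5 + 5·9^4 + 5·9^3 + 5·9^2 + 5·9 + 2 (base 9). Lift 10: 50000555552. −1: 50000555551.
[8] 50000555551 ≡ 5·10^10 + 5·10^5 + 5·10^4 + 5·10^3 + 5·10^2 + 5·10 + 1 (base 10). Lift 11: 1426559238831. −1: 1426559238830.

44580503598540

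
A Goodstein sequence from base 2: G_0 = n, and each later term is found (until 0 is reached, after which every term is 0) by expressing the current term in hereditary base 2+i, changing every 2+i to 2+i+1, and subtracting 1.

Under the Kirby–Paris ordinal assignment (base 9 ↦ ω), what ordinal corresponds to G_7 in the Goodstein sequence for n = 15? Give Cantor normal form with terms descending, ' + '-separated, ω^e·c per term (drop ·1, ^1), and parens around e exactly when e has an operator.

(0) 15|_2 = 2^(2 + 1) + 2^2 + 2 + 1 ↦ 3^(3 + 1) + 3^3 + 3 + 1|_3 = 112 ⇒ 111
(1) 111|_3 = 3^(3 + 1) + 3^3 + 3 ↦ 4^(4 + 1) + 4^4 + 4|_4 = 1284 ⇒ 1283
(2) 1283|_4 = 4^(4 + 1) + 4^4 + 3 ↦ 5^(5 + 1) + 5^5 + 3|_5 = 18753 ⇒ 18752
(3) 18752|_5 = 5^(5 + 1) + 5^5 + 2 ↦ 6^(6 + 1) + 6^6 + 2|_6 = 326594 ⇒ 326593
(4) 326593|_6 = 6^(6 + 1) + 6^6 + 1 ↦ 7^(7 + 1) + 7^7 + 1|_7 = 6588345 ⇒ 6588344
(5) 6588344|_7 = 7^(7 + 1) + 7^7 ↦ 8^(8 + 1) + 8^8|_8 = 150994944 ⇒ 150994943
(6) 150994943|_8 = 8^(8 + 1) + 7·8^7 + 7·8^6 + 7·8^5 + 7·8^4 + 7·8^3 + 7·8^2 + 7·8 + 7 ↦ 9^(9 + 1) + 7·9^7 + 7·9^6 + 7·9^5 + 7·9^4 + 7·9^3 + 7·9^2 + 7·9 + 7|_9 = 3524450281 ⇒ 3524450280
(7) 3524450280|_9 = 9^(9 + 1) + 7·9^7 + 7·9^6 + 7·9^5 + 7·9^4 + 7·9^3 + 7·9^2 + 7·9 + 6 ↦ 10^(10 + 1) + 7·10^7 + 7·10^6 + 7·10^5 + 7·10^4 + 7·10^3 + 7·10^2 + 7·10 + 6|_10 = 100077777776 ⇒ 100077777775

ω^(ω + 1) + ω^7·7 + ω^6·7 + ω^5·7 + ω^4·7 + ω^3·7 + ω^2·7 + ω·7 + 6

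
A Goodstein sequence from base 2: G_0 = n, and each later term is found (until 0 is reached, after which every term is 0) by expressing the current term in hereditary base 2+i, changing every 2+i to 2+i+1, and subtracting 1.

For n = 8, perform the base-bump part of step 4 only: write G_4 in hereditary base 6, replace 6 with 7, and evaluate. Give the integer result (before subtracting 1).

8 —HB2→ 2^(2 + 1) —bump→ 3^(3 + 1) = 81 —(−1)→ 80
80 —HB3→ 2·3^3 + 2·3^2 + 2·3 + 2 —bump→ 2·4^4 + 2·4^2 + 2·4 + 2 = 554 —(−1)→ 553
553 —HB4→ 2·4^4 + 2·4^2 + 2·4 + 1 —bump→ 2·5^5 + 2·5^2 + 2·5 + 1 = 6311 —(−1)→ 6310
6310 —HB5→ 2·5^5 + 2·5^2 + 2·5 —bump→ 2·6^6 + 2·6^2 + 2·6 = 93396 —(−1)→ 93395
93395 —HB6→ 2·6^6 + 2·6^2 + 6 + 5 —bump→ 2·7^7 + 2·7^2 + 7 + 5 = 1647196 —(−1)→ 1647195

1647196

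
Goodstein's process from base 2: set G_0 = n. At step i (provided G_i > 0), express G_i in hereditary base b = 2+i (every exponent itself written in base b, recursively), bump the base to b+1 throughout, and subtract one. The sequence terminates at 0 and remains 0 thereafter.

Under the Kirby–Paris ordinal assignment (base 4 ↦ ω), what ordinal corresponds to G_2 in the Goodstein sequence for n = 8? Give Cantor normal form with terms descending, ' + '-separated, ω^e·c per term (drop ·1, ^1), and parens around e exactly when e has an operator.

ω^ω·2 + ω^2·2 + ω·2 + 1

i=0: 8 = 2^(2 + 1) (b=2); 2→3: 3^(3 + 1) = 81; 81−1 = 80
i=1: 80 = 2·3^3 + 2·3^2 + 2·3 + 2 (b=3); 3→4: 2·4^4 + 2·4^2 + 2·4 + 2 = 554; 554−1 = 553
i=2: 553 = 2·4^4 + 2·4^2 + 2·4 + 1 (b=4); 4→5: 2·5^5 + 2·5^2 + 2·5 + 1 = 6311; 6311−1 = 6310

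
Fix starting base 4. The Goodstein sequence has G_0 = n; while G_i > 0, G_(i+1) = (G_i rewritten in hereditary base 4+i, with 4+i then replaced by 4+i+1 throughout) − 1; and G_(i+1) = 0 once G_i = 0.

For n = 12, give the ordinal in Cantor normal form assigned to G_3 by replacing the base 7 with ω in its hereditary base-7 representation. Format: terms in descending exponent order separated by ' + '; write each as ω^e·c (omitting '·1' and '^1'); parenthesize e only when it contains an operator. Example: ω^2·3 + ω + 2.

[0] 12 ≡ 3·4 (base 4). Lift 5: 15. −1: 14.
[1] 14 ≡ 2·5 + 4 (base 5). Lift 6: 16. −1: 15.
[2] 15 ≡ 2·6 + 3 (base 6). Lift 7: 17. −1: 16.

ω·2 + 2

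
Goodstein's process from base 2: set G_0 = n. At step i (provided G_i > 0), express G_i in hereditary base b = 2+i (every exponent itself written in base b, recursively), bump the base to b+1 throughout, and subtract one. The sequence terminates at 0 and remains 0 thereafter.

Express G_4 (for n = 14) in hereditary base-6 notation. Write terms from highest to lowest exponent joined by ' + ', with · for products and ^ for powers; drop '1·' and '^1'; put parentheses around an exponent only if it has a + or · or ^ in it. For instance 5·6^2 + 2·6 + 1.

6^(6 + 1) + 5·6^5 + 5·6^4 + 5·6^3 + 5·6^2 + 5·6 + 5

base 2: 14 = 2^(2 + 1) + 2^2 + 2; at 3: 3^(3 + 1) + 3^3 + 3 = 111; next = 110
base 3: 110 = 3^(3 + 1) + 3^3 + 2; at 4: 4^(4 + 1) + 4^4 + 2 = 1282; next = 1281
base 4: 1281 = 4^(4 + 1) + 4^4 + 1; at 5: 5^(5 + 1) + 5^5 + 1 = 18751; next = 18750
base 5: 18750 = 5^(5 + 1) + 5^5; at 6: 6^(6 + 1) + 6^6 = 326592; next = 326591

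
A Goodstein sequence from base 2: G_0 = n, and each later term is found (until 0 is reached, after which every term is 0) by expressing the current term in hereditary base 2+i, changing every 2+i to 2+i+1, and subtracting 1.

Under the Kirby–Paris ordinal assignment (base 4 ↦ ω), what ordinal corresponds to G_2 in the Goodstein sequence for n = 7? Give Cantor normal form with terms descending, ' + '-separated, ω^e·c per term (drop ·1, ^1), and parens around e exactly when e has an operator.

ω^ω + 3

G_0 = 7. HB_2(7) = 2^2 + 2 + 1. Bump = 31. G_1 = 30.
G_1 = 30. HB_3(30) = 3^3 + 3. Bump = 260. G_2 = 259.
G_2 = 259. HB_4(259) = 4^4 + 3. Bump = 3128. G_3 = 3127.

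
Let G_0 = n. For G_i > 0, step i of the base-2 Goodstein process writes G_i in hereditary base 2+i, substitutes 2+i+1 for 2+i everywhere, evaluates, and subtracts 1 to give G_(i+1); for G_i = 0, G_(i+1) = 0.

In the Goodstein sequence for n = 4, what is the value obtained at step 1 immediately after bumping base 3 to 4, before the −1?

42

G_0 = 4. HB_2(4) = 2^2. Bump = 27. G_1 = 26.
G_1 = 26. HB_3(26) = 2·3^2 + 2·3 + 2. Bump = 42. G_2 = 41.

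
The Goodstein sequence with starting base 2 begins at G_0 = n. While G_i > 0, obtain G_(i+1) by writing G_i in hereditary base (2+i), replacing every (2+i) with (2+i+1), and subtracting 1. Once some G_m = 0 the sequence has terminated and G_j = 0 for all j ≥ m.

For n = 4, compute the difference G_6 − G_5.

(0) 4|_2 = 2^2 ↦ 3^3|_3 = 27 ⇒ 26
(1) 26|_3 = 2·3^2 + 2·3 + 2 ↦ 2·4^2 + 2·4 + 2|_4 = 42 ⇒ 41
(2) 41|_4 = 2·4^2 + 2·4 + 1 ↦ 2·5^2 + 2·5 + 1|_5 = 61 ⇒ 60
(3) 60|_5 = 2·5^2 + 2·5 ↦ 2·6^2 + 2·6|_6 = 84 ⇒ 83
(4) 83|_6 = 2·6^2 + 6 + 5 ↦ 2·7^2 + 7 + 5|_7 = 110 ⇒ 109
(5) 109|_7 = 2·7^2 + 7 + 4 ↦ 2·8^2 + 8 + 4|_8 = 140 ⇒ 139

30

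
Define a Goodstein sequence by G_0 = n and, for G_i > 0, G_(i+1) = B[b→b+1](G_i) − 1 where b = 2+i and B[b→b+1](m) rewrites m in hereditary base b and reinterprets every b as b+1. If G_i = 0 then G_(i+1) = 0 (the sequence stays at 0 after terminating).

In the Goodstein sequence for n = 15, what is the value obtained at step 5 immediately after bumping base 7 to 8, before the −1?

150994944

step 0: 15 = 2^(2 + 1) + 2^2 + 2 + 1; sub 3 for 2: 3^(3 + 1) + 3^3 + 3 + 1; = 112; G_1 = 112−1 = 111
step 1: 111 = 3^(3 + 1) + 3^3 + 3; sub 4 for 3: 4^(4 + 1) + 4^4 + 4; = 1284; G_2 = 1284−1 = 1283
step 2: 1283 = 4^(4 + 1) + 4^4 + 3; sub 5 for 4: 5^(5 + 1) + 5^5 + 3; = 18753; G_3 = 18753−1 = 18752
step 3: 18752 = 5^(5 + 1) + 5^5 + 2; sub 6 for 5: 6^(6 + 1) + 6^6 + 2; = 326594; G_4 = 326594−1 = 326593
step 4: 326593 = 6^(6 + 1) + 6^6 + 1; sub 7 for 6: 7^(7 + 1) + 7^7 + 1; = 6588345; G_5 = 6588345−1 = 6588344
step 5: 6588344 = 7^(7 + 1) + 7^7; sub 8 for 7: 8^(8 + 1) + 8^8; = 150994944; G_6 = 150994944−1 = 150994943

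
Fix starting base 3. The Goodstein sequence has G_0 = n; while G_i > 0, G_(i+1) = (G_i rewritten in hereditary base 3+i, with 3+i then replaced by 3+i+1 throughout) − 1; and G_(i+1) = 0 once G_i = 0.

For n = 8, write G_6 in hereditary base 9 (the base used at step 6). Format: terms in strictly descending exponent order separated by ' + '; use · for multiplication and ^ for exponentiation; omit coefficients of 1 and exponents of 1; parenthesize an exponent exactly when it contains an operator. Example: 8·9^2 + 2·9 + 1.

9 + 2

8 —HB3→ 2·3 + 2 —bump→ 2·4 + 2 = 10 —(−1)→ 9
9 —HB4→ 2·4 + 1 —bump→ 2·5 + 1 = 11 —(−1)→ 10
10 —HB5→ 2·5 —bump→ 2·6 = 12 —(−1)→ 11
11 —HB6→ 6 + 5 —bump→ 7 + 5 = 12 —(−1)→ 11
11 —HB7→ 7 + 4 —bump→ 8 + 4 = 12 —(−1)→ 11
11 —HB8→ 8 + 3 —bump→ 9 + 3 = 12 —(−1)→ 11
11 —HB9→ 9 + 2 —bump→ 10 + 2 = 12 —(−1)→ 11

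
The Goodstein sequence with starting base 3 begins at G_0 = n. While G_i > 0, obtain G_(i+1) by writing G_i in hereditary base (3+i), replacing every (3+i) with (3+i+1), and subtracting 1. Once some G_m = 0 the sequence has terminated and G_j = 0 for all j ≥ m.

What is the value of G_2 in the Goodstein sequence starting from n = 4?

G_0 = 4. HB_3(4) = 3 + 1. Bump = 5. G_1 = 4.
G_1 = 4. HB_4(4) = 4. Bump = 5. G_2 = 4.
G_2 = 4. HB_5(4) = 4. Bump = 4. G_3 = 3.

4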